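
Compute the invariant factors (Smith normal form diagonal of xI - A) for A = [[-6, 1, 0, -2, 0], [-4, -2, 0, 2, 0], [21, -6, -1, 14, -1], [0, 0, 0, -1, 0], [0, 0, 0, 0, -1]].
x + 1, (x + 1)^2(x + 4)^2

The Jordan structure of A has elementary divisors (x + 4)^2, (x + 1)^2, (x + 1). Arranging the block sizes at each eigenvalue in decreasing order and taking row products gives the invariant factors.

Invariant factors (smallest first, each dividing the next): x + 1, (x + 1)^2(x + 4)^2.

Check: the last factor (x + 1)^2(x + 4)^2 is the minimal polynomial, and the product (x + 1)^3(x + 4)^2 is the characteristic polynomial.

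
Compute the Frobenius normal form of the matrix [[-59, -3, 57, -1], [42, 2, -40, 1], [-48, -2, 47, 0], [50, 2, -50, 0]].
R = [[0, 0, 0, -16], [1, 0, 0, -40], [0, 1, 0, -33], [0, 0, 1, -10]]

The invariant factors of A (the non-unit diagonal entries of the Smith normal form of xI - A over ℚ[x]) are (x + 1)^2(x + 4)^2, each dividing the next. The characteristic polynomial is their product, (x + 1)^2(x + 4)^2.

The rational canonical form is the block-diagonal matrix of companion matrices C(f_i):
R = [[0, 0, 0, -16], [1, 0, 0, -40], [0, 1, 0, -33], [0, 0, 1, -10]].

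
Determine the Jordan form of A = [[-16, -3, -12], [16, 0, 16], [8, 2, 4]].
J = [[-4, 1, 0], [0, -4, 0], [0, 0, -4]]

The characteristic polynomial is det(xI - A) = (x + 4)^3, so the eigenvalues are -4 (algebraic multiplicity 3).

For λ = -4: rank(A + 4I) = 1, rank((A + 4I)^2) = 0. The eigenspace has dimension 3 - 1 = 2, so there are 2 Jordan blocks; the rank sequence gives block sizes [2, 1].

Assembling the blocks gives the Jordan form J above.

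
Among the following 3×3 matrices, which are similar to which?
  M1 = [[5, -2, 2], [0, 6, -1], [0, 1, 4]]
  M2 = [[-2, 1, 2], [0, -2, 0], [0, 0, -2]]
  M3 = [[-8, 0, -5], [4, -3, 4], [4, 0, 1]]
3 classes: {M1}, {M2}, {M3}

Characteristic polynomials: χ_{M1} = (x - 5)^3, χ_{M2} = (x + 2)^3, χ_{M3} = (x + 3)^2(x + 4).

{M1}: invariant factors x - 5, (x - 5)^2.

{M2}: invariant factors x + 2, (x + 2)^2.

{M3}: invariant factors x + 3, (x + 3)(x + 4).

Matrices are similar if and only if their invariant-factor lists agree; the partition into similarity classes is {M1}, {M2}, {M3}.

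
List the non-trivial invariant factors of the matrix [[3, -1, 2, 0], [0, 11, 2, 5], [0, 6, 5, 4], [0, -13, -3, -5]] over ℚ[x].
(x - 4)^2(x - 3)^2

The Jordan structure of A has elementary divisors (x - 3)^2, (x - 4)^2. Arranging the block sizes at each eigenvalue in decreasing order and taking row products gives the invariant factors.

Invariant factors (smallest first, each dividing the next): (x - 4)^2(x - 3)^2.

Check: the last factor (x - 4)^2(x - 3)^2 is the minimal polynomial, and the product (x - 4)^2(x - 3)^2 is the characteristic polynomial.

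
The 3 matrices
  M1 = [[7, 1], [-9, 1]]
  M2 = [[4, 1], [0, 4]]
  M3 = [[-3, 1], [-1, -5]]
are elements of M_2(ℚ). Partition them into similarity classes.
Characteristic polynomials: χ_{M1} = (x - 4)^2, χ_{M2} = (x - 4)^2, χ_{M3} = (x + 4)^2.

{M1, M2}: invariant factors (x - 4)^2.

{M3}: invariant factors (x + 4)^2.

Matrices are similar if and only if their invariant-factor lists agree; the partition into similarity classes is {M1, M2}, {M3}.

2 classes: {M1, M2}, {M3}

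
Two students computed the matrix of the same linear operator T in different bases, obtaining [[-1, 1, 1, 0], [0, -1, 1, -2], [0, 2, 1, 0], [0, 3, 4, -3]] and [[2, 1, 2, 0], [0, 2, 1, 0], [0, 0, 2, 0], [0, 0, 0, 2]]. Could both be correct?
trace(A) = -4 but trace(B) = 8. The trace is a similarity invariant, so A and B are not similar.

No.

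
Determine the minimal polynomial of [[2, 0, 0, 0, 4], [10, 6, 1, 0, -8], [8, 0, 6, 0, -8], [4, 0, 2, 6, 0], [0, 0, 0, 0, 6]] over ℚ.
m_A(x) = (x - 6)^2(x - 2)

The characteristic polynomial factors as (x - 6)^4(x - 2). The minimal polynomial is ∏(x - λ)^{k_λ} where k_λ is the size of the largest Jordan block at λ.

For λ = 2: rank(A - 2I) = 4, and the largest Jordan block has size 1 (the smallest k with rank((A - 2I)^k) = rank((A - 2I)^(k+1))).
For λ = 6: rank(A - 6I) = 2, and the largest Jordan block has size 2 (the smallest k with rank((A - 6I)^k) = rank((A - 6I)^(k+1))).

So m_A(x) = (x - 6)^2(x - 2).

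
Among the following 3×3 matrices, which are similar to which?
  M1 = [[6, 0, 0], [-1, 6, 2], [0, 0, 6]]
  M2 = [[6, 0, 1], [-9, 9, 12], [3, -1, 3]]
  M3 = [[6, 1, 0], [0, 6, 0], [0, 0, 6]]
Characteristic polynomials: χ_{M1} = (x - 6)^3, χ_{M2} = (x - 6)^3, χ_{M3} = (x - 6)^3.

{M1, M3}: invariant factors x - 6, (x - 6)^2.

{M2}: invariant factors (x - 6)^3.

Matrices are similar if and only if their invariant-factor lists agree; the partition into similarity classes is {M1, M3}, {M2}.

2 classes: {M1, M3}, {M2}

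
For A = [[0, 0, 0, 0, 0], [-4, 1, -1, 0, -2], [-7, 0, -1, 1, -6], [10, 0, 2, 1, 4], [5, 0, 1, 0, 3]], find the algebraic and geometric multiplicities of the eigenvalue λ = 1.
algebraic multiplicity 4, geometric multiplicity 2

The characteristic polynomial is x(x - 1)^4, so the factor x - 1 appears with exponent 4: the algebraic multiplicity is 4.

rank(A - I) = 3, so the eigenspace has dimension 5 - 3 = 2: the geometric multiplicity is 2.

Since 2 < 4, A is not diagonalizable.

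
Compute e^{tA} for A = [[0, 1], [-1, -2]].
A has Jordan form J = [[-1, 1], [0, -1]] with A = PJP^{-1}, so e^{tA} = P e^{tJ} P^{-1}.

For a Jordan block J_k(λ), e^{tJ_k(λ)} = e^{λt} · (I + tN + t^2 N^2/2! + ... + t^{k-1} N^{k-1}/(k-1)!) where N is the nilpotent superdiagonal part.

Assembling the blocks and conjugating back gives the entries of e^{tA} as shown above.

e^{tA} = [[(t + 1)*e^{-t}, t*e^{-t}], [-t*e^{-t}, (1 - t)*e^{-t}]]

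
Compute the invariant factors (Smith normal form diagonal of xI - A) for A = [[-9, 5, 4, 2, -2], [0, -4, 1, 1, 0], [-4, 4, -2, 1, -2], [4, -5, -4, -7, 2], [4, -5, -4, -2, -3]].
x + 5, x + 5, (x + 5)^3

The Jordan structure of A has elementary divisors (x + 5)^3, (x + 5), (x + 5). Arranging the block sizes at each eigenvalue in decreasing order and taking row products gives the invariant factors.

Invariant factors (smallest first, each dividing the next): x + 5, x + 5, (x + 5)^3.

Check: the last factor (x + 5)^3 is the minimal polynomial, and the product (x + 5)^5 is the characteristic polynomial.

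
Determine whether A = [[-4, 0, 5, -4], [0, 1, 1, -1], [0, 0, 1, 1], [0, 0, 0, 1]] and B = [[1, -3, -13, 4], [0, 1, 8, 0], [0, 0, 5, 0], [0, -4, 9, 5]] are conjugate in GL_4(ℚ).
trace(A) = -1 but trace(B) = 12. The trace is a similarity invariant, so A and B are not similar.

No.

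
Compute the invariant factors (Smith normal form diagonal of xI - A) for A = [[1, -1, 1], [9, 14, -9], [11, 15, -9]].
(x - 2)^3

The Jordan structure of A has elementary divisors (x - 2)^3. Arranging the block sizes at each eigenvalue in decreasing order and taking row products gives the invariant factors.

Invariant factors (smallest first, each dividing the next): (x - 2)^3.

Check: the last factor (x - 2)^3 is the minimal polynomial, and the product (x - 2)^3 is the characteristic polynomial.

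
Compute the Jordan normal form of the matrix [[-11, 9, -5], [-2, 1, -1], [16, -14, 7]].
The characteristic polynomial is det(xI - A) = (x + 1)^3, so the eigenvalues are -1 (algebraic multiplicity 3).

For λ = -1: rank(A + I) = 2, rank((A + I)^2) = 1, rank((A + I)^3) = 0. The eigenspace has dimension 3 - 2 = 1, so there is 1 Jordan block; the rank sequence gives block sizes [3].

Assembling the blocks gives the Jordan form J above.

J = [[-1, 1, 0], [0, -1, 1], [0, 0, -1]]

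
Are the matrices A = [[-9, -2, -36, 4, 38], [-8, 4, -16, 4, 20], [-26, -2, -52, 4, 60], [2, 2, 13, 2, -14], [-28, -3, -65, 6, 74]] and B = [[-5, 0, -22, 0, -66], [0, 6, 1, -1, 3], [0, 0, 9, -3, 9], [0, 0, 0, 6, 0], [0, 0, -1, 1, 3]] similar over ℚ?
Both have characteristic polynomial (x - 6)^4(x + 5) and minimal polynomial (x - 6)^2(x + 5). But rank(A - 6I) = 3 for A while rank(B - 6I) = 2 for B, so the number of Jordan blocks at λ = 6 differs. A and B are not similar.

No.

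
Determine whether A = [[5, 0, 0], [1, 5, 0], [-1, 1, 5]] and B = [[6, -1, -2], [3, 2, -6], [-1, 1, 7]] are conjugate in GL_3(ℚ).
Both have characteristic polynomial (x - 5)^3, but the minimal polynomial of A is (x - 5)^3 while the minimal polynomial of B is (x - 5)^2. The minimal polynomial is a similarity invariant, so A and B are not similar.

No.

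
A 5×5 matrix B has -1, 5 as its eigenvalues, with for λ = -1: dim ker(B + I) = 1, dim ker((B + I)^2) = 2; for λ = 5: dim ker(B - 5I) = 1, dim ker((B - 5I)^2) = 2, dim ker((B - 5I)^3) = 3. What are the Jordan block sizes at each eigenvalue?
λ = -1: successive nullity increments [1, 1] count blocks of size ≥ k; block sizes are [2].
λ = 5: successive nullity increments [1, 1, 1] count blocks of size ≥ k; block sizes are [3].

Jordan blocks: (-1, 2), (5, 3)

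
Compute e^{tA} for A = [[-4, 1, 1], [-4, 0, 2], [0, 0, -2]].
e^{tA} = [[(1 - 2*t)*e^{-2*t}, t*e^{-2*t}, t*e^{-2*t}], [-4*t*e^{-2*t}, (2*t + 1)*e^{-2*t}, 2*t*e^{-2*t}], [0, 0, e^{-2*t}]]

A has Jordan form J = [[-2, 1, 0], [0, -2, 0], [0, 0, -2]] with A = PJP^{-1}, so e^{tA} = P e^{tJ} P^{-1}.

For a Jordan block J_k(λ), e^{tJ_k(λ)} = e^{λt} · (I + tN + t^2 N^2/2! + ... + t^{k-1} N^{k-1}/(k-1)!) where N is the nilpotent superdiagonal part.

Assembling the blocks and conjugating back gives the entries of e^{tA} as shown above.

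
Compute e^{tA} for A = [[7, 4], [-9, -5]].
e^{tA} = [[(6*t + 1)*e^{t}, 4*t*e^{t}], [-9*t*e^{t}, (1 - 6*t)*e^{t}]]

A has Jordan form J = [[1, 1], [0, 1]] with A = PJP^{-1}, so e^{tA} = P e^{tJ} P^{-1}.

For a Jordan block J_k(λ), e^{tJ_k(λ)} = e^{λt} · (I + tN + t^2 N^2/2! + ... + t^{k-1} N^{k-1}/(k-1)!) where N is the nilpotent superdiagonal part.

Assembling the blocks and conjugating back gives the entries of e^{tA} as shown above.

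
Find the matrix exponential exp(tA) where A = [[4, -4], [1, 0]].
A has Jordan form J = [[2, 1], [0, 2]] with A = PJP^{-1}, so e^{tA} = P e^{tJ} P^{-1}.

For a Jordan block J_k(λ), e^{tJ_k(λ)} = e^{λt} · (I + tN + t^2 N^2/2! + ... + t^{k-1} N^{k-1}/(k-1)!) where N is the nilpotent superdiagonal part.

Assembling the blocks and conjugating back gives the entries of e^{tA} as shown above.

e^{tA} = [[(2*t + 1)*e^{2*t}, -4*t*e^{2*t}], [t*e^{2*t}, (1 - 2*t)*e^{2*t}]]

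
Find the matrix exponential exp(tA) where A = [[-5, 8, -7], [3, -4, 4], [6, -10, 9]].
e^{tA} = [[-e^{t} + 2*e^{-2*t}, 2*((t + 1)*e^{3*t} - 1)*e^{-2*t}, (-(t + 2)*e^{3*t} + 2)*e^{-2*t}], [e^{t} - e^{-2*t}, -2*t*e^{t} + e^{-2*t}, ((t + 1)*e^{3*t} - 1)*e^{-2*t}], [2*e^{t} - 2*e^{-2*t}, 2*(-(2*t + 1)*e^{3*t} + 1)*e^{-2*t}, ((2*t + 3)*e^{3*t} - 2)*e^{-2*t}]]

A has Jordan form J = [[-2, 0, 0], [0, 1, 1], [0, 0, 1]] with A = PJP^{-1}, so e^{tA} = P e^{tJ} P^{-1}.

For a Jordan block J_k(λ), e^{tJ_k(λ)} = e^{λt} · (I + tN + t^2 N^2/2! + ... + t^{k-1} N^{k-1}/(k-1)!) where N is the nilpotent superdiagonal part.

Assembling the blocks and conjugating back gives the entries of e^{tA} as shown above.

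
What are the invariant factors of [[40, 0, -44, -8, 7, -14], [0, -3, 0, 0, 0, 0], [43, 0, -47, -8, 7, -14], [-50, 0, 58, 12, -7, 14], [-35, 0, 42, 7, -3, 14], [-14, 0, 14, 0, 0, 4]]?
x + 3, (x - 4)(x + 3), (x - 4)^2(x + 3)

The Jordan structure of A has elementary divisors (x + 3), (x + 3), (x + 3), (x - 4)^2, (x - 4). Arranging the block sizes at each eigenvalue in decreasing order and taking row products gives the invariant factors.

Invariant factors (smallest first, each dividing the next): x + 3, (x - 4)(x + 3), (x - 4)^2(x + 3).

Check: the last factor (x - 4)^2(x + 3) is the minimal polynomial, and the product (x - 4)^3(x + 3)^3 is the characteristic polynomial.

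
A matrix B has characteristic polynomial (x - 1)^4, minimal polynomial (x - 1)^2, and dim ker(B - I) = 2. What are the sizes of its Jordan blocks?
λ = 1: algebraic multiplicity 4 (exponent in χ_B), largest block size 2 (exponent in m_B), 2 blocks (geometric multiplicity). These force block sizes [2, 2].

Jordan blocks: (1, 2), (1, 2)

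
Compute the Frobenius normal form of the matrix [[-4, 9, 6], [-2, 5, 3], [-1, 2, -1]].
R = [[0, 0, 5], [1, 0, 3], [0, 1, 0]]

The invariant factors of A (the non-unit diagonal entries of the Smith normal form of xI - A over ℚ[x]) are x^3 - 3x - 5, each dividing the next. The characteristic polynomial is their product, x^3 - 3x - 5.

The rational canonical form is the block-diagonal matrix of companion matrices C(f_i):
R = [[0, 0, 5], [1, 0, 3], [0, 1, 0]].

Note the characteristic polynomial does not split into linear factors over ℚ, so A has no Jordan form over ℚ; the rational canonical form exists over any field.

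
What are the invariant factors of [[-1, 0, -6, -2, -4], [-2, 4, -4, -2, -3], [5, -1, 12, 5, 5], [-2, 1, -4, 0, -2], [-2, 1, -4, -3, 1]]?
(x - 5)(x - 3)^3(x - 2)

The Jordan structure of A has elementary divisors (x - 2), (x - 3)^3, (x - 5). Arranging the block sizes at each eigenvalue in decreasing order and taking row products gives the invariant factors.

Invariant factors (smallest first, each dividing the next): (x - 5)(x - 3)^3(x - 2).

Check: the last factor (x - 5)(x - 3)^3(x - 2) is the minimal polynomial, and the product (x - 5)(x - 3)^3(x - 2) is the characteristic polynomial.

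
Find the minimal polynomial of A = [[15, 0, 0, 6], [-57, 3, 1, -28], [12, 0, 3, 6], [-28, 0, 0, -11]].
The characteristic polynomial factors as (x - 3)^3(x - 1). The minimal polynomial is ∏(x - λ)^{k_λ} where k_λ is the size of the largest Jordan block at λ.

For λ = 1: rank(A - I) = 3, and the largest Jordan block has size 1 (the smallest k with rank((A - I)^k) = rank((A - I)^(k+1))).
For λ = 3: rank(A - 3I) = 2, and the largest Jordan block has size 2 (the smallest k with rank((A - 3I)^k) = rank((A - 3I)^(k+1))).

So m_A(x) = (x - 3)^2(x - 1).

m_A(x) = (x - 3)^2(x - 1)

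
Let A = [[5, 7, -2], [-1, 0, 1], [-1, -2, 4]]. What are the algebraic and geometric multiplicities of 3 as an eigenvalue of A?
algebraic multiplicity 3, geometric multiplicity 1

The characteristic polynomial is (x - 3)^3, so the factor x - 3 appears with exponent 3: the algebraic multiplicity is 3.

rank(A - 3I) = 2, so the eigenspace has dimension 3 - 2 = 1: the geometric multiplicity is 1.

Since 1 < 3, A is not diagonalizable.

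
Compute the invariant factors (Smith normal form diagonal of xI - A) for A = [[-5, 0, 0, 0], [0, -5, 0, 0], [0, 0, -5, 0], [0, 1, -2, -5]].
x + 5, x + 5, (x + 5)^2

The Jordan structure of A has elementary divisors (x + 5)^2, (x + 5), (x + 5). Arranging the block sizes at each eigenvalue in decreasing order and taking row products gives the invariant factors.

Invariant factors (smallest first, each dividing the next): x + 5, x + 5, (x + 5)^2.

Check: the last factor (x + 5)^2 is the minimal polynomial, and the product (x + 5)^4 is the characteristic polynomial.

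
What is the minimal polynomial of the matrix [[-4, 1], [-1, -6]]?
m_A(x) = (x + 5)^2

The characteristic polynomial factors as (x + 5)^2. The minimal polynomial is ∏(x - λ)^{k_λ} where k_λ is the size of the largest Jordan block at λ.

For λ = -5: rank(A + 5I) = 1, and the largest Jordan block has size 2 (the smallest k with rank((A + 5I)^k) = rank((A + 5I)^(k+1))).

So m_A(x) = (x + 5)^2.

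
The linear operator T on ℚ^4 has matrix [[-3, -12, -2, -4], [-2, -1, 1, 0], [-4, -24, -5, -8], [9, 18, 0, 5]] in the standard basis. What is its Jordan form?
The characteristic polynomial is det(xI - A) = (x + 1)^4, so the eigenvalues are -1 (algebraic multiplicity 4).

For λ = -1: rank(A + I) = 2, rank((A + I)^2) = 0. The eigenspace has dimension 4 - 2 = 2, so there are 2 Jordan blocks; the rank sequence gives block sizes [2, 2].

Assembling the blocks gives the Jordan form J above.

J = [[-1, 1, 0, 0], [0, -1, 0, 0], [0, 0, -1, 1], [0, 0, 0, -1]]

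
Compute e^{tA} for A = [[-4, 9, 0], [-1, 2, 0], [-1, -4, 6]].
A has Jordan form J = [[-1, 1, 0], [0, -1, 0], [0, 0, 6]] with A = PJP^{-1}, so e^{tA} = P e^{tJ} P^{-1}.

For a Jordan block J_k(λ), e^{tJ_k(λ)} = e^{λt} · (I + tN + t^2 N^2/2! + ... + t^{k-1} N^{k-1}/(k-1)!) where N is the nilpotent superdiagonal part.

Assembling the blocks and conjugating back gives the entries of e^{tA} as shown above.

e^{tA} = [[(1 - 3*t)*e^{-t}, 9*t*e^{-t}, 0], [-t*e^{-t}, (3*t + 1)*e^{-t}, 0], [-t*e^{-t}, (3*t - e^{7*t} + 1)*e^{-t}, e^{6*t}]]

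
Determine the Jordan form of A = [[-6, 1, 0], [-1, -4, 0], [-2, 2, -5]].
J = [[-5, 1, 0], [0, -5, 0], [0, 0, -5]]

The characteristic polynomial is det(xI - A) = (x + 5)^3, so the eigenvalues are -5 (algebraic multiplicity 3).

For λ = -5: rank(A + 5I) = 1, rank((A + 5I)^2) = 0. The eigenspace has dimension 3 - 1 = 2, so there are 2 Jordan blocks; the rank sequence gives block sizes [2, 1].

Assembling the blocks gives the Jordan form J above.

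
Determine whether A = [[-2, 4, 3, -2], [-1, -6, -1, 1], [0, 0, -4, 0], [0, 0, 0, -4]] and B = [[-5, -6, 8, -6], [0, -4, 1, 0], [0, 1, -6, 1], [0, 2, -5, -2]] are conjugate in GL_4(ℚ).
No.

trace(A) = -16 but trace(B) = -17. The trace is a similarity invariant, so A and B are not similar.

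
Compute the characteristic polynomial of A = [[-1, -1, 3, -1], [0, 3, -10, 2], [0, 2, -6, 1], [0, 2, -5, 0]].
xI - A = [[x + 1, 1, -3, 1], [0, x - 3, 10, -2], [0, -2, x + 6, -1], [0, -2, 5, x]].

Expanding det(xI - A) along the first row:
det(xI - A) = + (x + 1)·det([[x - 3, 10, -2], [-2, x + 6, -1], [-2, 5, x]]) - (1)·det([[0, 10, -2], [0, x + 6, -1], [0, 5, x]]) + (-3)·det([[0, x - 3, -2], [0, -2, -1], [0, -2, x]]) - (1)·det([[0, x - 3, 10], [0, -2, x + 6], [0, -2, 5]]).

Evaluating gives χ_A(x) = x^4 + 4x^3 + 6x^2 + 4x + 1 = (x + 1)^4.

χ_A(x) = (x + 1)^4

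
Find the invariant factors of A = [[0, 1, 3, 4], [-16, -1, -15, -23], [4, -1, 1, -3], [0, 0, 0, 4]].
(x - 4)^2(x + 2)^2

The Jordan structure of A has elementary divisors (x + 2)^2, (x - 4)^2. Arranging the block sizes at each eigenvalue in decreasing order and taking row products gives the invariant factors.

Invariant factors (smallest first, each dividing the next): (x - 4)^2(x + 2)^2.

Check: the last factor (x - 4)^2(x + 2)^2 is the minimal polynomial, and the product (x - 4)^2(x + 2)^2 is the characteristic polynomial.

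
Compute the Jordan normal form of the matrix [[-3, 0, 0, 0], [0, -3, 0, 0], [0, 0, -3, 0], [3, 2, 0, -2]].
J = [[-3, 0, 0, 0], [0, -3, 0, 0], [0, 0, -3, 0], [0, 0, 0, -2]]

The characteristic polynomial is det(xI - A) = (x + 2)(x + 3)^3, so the eigenvalues are -3 (algebraic multiplicity 3), -2 (algebraic multiplicity 1).

For λ = -3: rank(A + 3I) = 1. The eigenspace has dimension 4 - 1 = 3, so there are 3 Jordan blocks; the rank sequence gives block sizes [1, 1, 1].

For λ = -2: algebraic multiplicity 1 gives one 1×1 block.

Assembling the blocks gives the Jordan form J above.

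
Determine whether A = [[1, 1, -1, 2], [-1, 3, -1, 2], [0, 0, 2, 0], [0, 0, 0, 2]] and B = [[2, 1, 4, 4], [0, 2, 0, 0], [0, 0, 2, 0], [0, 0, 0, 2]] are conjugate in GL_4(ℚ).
Two matrices over a field are similar if and only if they have the same invariant factors.

Both A and B have characteristic polynomial (x - 2)^4 and minimal polynomial (x - 2)^2. Computing further, both have invariant factors x - 2, x - 2, (x - 2)^2. Hence A and B are similar.

Yes.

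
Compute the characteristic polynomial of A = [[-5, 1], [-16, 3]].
χ_A(x) = (x + 1)^2

xI - A = [[x + 5, -1], [16, x - 3]].

Expanding det(xI - A) along the first row:
det(xI - A) = + (x + 5)·det([[x - 3]]) - (-1)·det([[16]]).

Evaluating gives χ_A(x) = x^2 + 2x + 1 = (x + 1)^2.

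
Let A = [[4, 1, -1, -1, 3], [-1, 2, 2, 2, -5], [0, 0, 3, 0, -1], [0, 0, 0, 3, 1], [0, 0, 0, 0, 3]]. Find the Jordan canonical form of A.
J = [[3, 1, 0, 0, 0], [0, 3, 1, 0, 0], [0, 0, 3, 0, 0], [0, 0, 0, 3, 1], [0, 0, 0, 0, 3]]

The characteristic polynomial is det(xI - A) = (x - 3)^5, so the eigenvalues are 3 (algebraic multiplicity 5).

For λ = 3: rank(A - 3I) = 3, rank((A - 3I)^2) = 1, rank((A - 3I)^3) = 0. The eigenspace has dimension 5 - 3 = 2, so there are 2 Jordan blocks; the rank sequence gives block sizes [3, 2].

Assembling the blocks gives the Jordan form J above.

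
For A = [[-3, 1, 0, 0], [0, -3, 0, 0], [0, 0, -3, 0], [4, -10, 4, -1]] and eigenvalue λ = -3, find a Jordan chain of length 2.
We seek v_1 ∈ ker((A + 3I)^2) \ ker(A + 3I), then set v_{i+1} = (A + 3I) v_i.

One such chain is v_1 = [[2, 1, 0, 0]]^T, v_2 = [[1, 0, 0, -2]]^T. Check: (A + 3I) v_2 = [[0, 0, 0, 0]]^T = 0.

v_1 = [[2, 1, 0, 0]]^T, v_2 = [[1, 0, 0, -2]]^T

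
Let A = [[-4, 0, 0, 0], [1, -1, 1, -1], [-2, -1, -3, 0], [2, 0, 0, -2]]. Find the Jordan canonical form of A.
J = [[-4, 0, 0, 0], [0, -2, 1, 0], [0, 0, -2, 1], [0, 0, 0, -2]]

The characteristic polynomial is det(xI - A) = (x + 2)^3(x + 4), so the eigenvalues are -4 (algebraic multiplicity 1), -2 (algebraic multiplicity 3).

For λ = -4: algebraic multiplicity 1 gives one 1×1 block.

For λ = -2: rank(A + 2I) = 3, rank((A + 2I)^2) = 2, rank((A + 2I)^3) = 1. The eigenspace has dimension 4 - 3 = 1, so there is 1 Jordan block; the rank sequence gives block sizes [3].

Assembling the blocks gives the Jordan form J above.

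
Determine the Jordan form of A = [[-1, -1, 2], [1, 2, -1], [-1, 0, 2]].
J = [[1, 1, 0], [0, 1, 1], [0, 0, 1]]

The characteristic polynomial is det(xI - A) = (x - 1)^3, so the eigenvalues are 1 (algebraic multiplicity 3).

For λ = 1: rank(A - I) = 2, rank((A - I)^2) = 1, rank((A - I)^3) = 0. The eigenspace has dimension 3 - 2 = 1, so there is 1 Jordan block; the rank sequence gives block sizes [3].

Assembling the blocks gives the Jordan form J above.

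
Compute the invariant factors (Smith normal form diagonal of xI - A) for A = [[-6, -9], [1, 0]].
The Jordan structure of A has elementary divisors (x + 3)^2. Arranging the block sizes at each eigenvalue in decreasing order and taking row products gives the invariant factors.

Invariant factors (smallest first, each dividing the next): (x + 3)^2.

Check: the last factor (x + 3)^2 is the minimal polynomial, and the product (x + 3)^2 is the characteristic polynomial.

(x + 3)^2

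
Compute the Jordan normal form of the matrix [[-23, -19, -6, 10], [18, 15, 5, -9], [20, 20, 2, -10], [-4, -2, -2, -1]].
The characteristic polynomial is det(xI - A) = (x - 2)(x + 3)^3, so the eigenvalues are -3 (algebraic multiplicity 3), 2 (algebraic multiplicity 1).

For λ = -3: rank(A + 3I) = 3, rank((A + 3I)^2) = 2, rank((A + 3I)^3) = 1. The eigenspace has dimension 4 - 3 = 1, so there is 1 Jordan block; the rank sequence gives block sizes [3].

For λ = 2: algebraic multiplicity 1 gives one 1×1 block.

Assembling the blocks gives the Jordan form J above.

J = [[-3, 1, 0, 0], [0, -3, 1, 0], [0, 0, -3, 0], [0, 0, 0, 2]]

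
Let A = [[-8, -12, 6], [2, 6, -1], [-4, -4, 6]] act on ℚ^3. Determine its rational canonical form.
The invariant factors of A (the non-unit diagonal entries of the Smith normal form of xI - A over ℚ[x]) are x - 4, (x - 4)(x + 4), each dividing the next. The characteristic polynomial is their product, (x - 4)^2(x + 4).

The rational canonical form is the block-diagonal matrix of companion matrices C(f_i):
R = [[4, 0, 0], [0, 0, 16], [0, 1, 0]].

R = [[4, 0, 0], [0, 0, 16], [0, 1, 0]]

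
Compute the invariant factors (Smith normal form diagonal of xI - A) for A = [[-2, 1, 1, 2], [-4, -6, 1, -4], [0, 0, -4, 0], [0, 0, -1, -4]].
The Jordan structure of A has elementary divisors (x + 4)^3, (x + 4). Arranging the block sizes at each eigenvalue in decreasing order and taking row products gives the invariant factors.

Invariant factors (smallest first, each dividing the next): x + 4, (x + 4)^3.

Check: the last factor (x + 4)^3 is the minimal polynomial, and the product (x + 4)^4 is the characteristic polynomial.

x + 4, (x + 4)^3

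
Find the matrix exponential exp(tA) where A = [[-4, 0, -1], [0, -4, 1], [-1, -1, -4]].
e^{tA} = [[(t^2 + 2)*e^{-4*t}/2, t^2*e^{-4*t}/2, -t*e^{-4*t}], [-t^2*e^{-4*t}/2, (2 - t^2)*e^{-4*t}/2, t*e^{-4*t}], [-t*e^{-4*t}, -t*e^{-4*t}, e^{-4*t}]]

A has Jordan form J = [[-4, 1, 0], [0, -4, 1], [0, 0, -4]] with A = PJP^{-1}, so e^{tA} = P e^{tJ} P^{-1}.

For a Jordan block J_k(λ), e^{tJ_k(λ)} = e^{λt} · (I + tN + t^2 N^2/2! + ... + t^{k-1} N^{k-1}/(k-1)!) where N is the nilpotent superdiagonal part.

Assembling the blocks and conjugating back gives the entries of e^{tA} as shown above.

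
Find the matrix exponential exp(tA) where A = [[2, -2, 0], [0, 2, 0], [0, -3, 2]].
e^{tA} = [[e^{2*t}, -2*t*e^{2*t}, 0], [0, e^{2*t}, 0], [0, -3*t*e^{2*t}, e^{2*t}]]

A has Jordan form J = [[2, 1, 0], [0, 2, 0], [0, 0, 2]] with A = PJP^{-1}, so e^{tA} = P e^{tJ} P^{-1}.

For a Jordan block J_k(λ), e^{tJ_k(λ)} = e^{λt} · (I + tN + t^2 N^2/2! + ... + t^{k-1} N^{k-1}/(k-1)!) where N is the nilpotent superdiagonal part.

Assembling the blocks and conjugating back gives the entries of e^{tA} as shown above.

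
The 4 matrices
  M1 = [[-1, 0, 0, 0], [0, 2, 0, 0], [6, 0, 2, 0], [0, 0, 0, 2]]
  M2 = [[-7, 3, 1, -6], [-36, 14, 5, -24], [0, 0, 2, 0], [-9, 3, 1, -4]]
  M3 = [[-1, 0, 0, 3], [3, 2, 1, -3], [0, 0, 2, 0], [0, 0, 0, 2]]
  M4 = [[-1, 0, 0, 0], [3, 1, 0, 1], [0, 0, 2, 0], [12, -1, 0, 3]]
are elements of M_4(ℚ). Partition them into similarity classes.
2 classes: {M1}, {M2, M3, M4}

Characteristic polynomials: χ_{M1} = (x - 2)^3(x + 1), χ_{M2} = (x - 2)^3(x + 1), χ_{M3} = (x - 2)^3(x + 1), χ_{M4} = (x - 2)^3(x + 1).

{M1}: invariant factors x - 2, x - 2, (x - 2)(x + 1).

{M2, M3, M4}: invariant factors x - 2, (x - 2)^2(x + 1).

Matrices are similar if and only if their invariant-factor lists agree; the partition into similarity classes is {M1}, {M2, M3, M4}.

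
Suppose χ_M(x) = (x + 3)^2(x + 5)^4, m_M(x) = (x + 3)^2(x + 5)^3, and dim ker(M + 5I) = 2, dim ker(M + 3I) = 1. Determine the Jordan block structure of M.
Jordan blocks: (-5, 3), (-5, 1), (-3, 2)

λ = -5: algebraic multiplicity 4 (exponent in χ_M), largest block size 3 (exponent in m_M), 2 blocks (geometric multiplicity). These force block sizes [3, 1].
λ = -3: algebraic multiplicity 2 (exponent in χ_M), largest block size 2 (exponent in m_M), 1 block (geometric multiplicity). This forces block sizes [2].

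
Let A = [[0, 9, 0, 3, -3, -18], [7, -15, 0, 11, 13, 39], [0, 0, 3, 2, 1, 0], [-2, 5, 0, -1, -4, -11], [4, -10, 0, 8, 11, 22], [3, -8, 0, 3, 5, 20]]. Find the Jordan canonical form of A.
The characteristic polynomial is det(xI - A) = (x - 3)^6, so the eigenvalues are 3 (algebraic multiplicity 6).

For λ = 3: rank(A - 3I) = 3, rank((A - 3I)^2) = 0. The eigenspace has dimension 6 - 3 = 3, so there are 3 Jordan blocks; the rank sequence gives block sizes [2, 2, 2].

Assembling the blocks gives the Jordan form J above.

J = [[3, 1, 0, 0, 0, 0], [0, 3, 0, 0, 0, 0], [0, 0, 3, 1, 0, 0], [0, 0, 0, 3, 0, 0], [0, 0, 0, 0, 3, 1], [0, 0, 0, 0, 0, 3]]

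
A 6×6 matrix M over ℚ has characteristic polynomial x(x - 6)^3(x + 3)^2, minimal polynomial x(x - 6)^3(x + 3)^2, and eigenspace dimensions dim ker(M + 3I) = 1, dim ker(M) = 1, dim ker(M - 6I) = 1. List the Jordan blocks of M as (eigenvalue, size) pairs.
λ = -3: algebraic multiplicity 2 (exponent in χ_M), largest block size 2 (exponent in m_M), 1 block (geometric multiplicity). This forces block sizes [2].
λ = 0: algebraic multiplicity 1 (exponent in χ_M), largest block size 1 (exponent in m_M), 1 block (geometric multiplicity). This forces block sizes [1].
λ = 6: algebraic multiplicity 3 (exponent in χ_M), largest block size 3 (exponent in m_M), 1 block (geometric multiplicity). This forces block sizes [3].

Jordan blocks: (-3, 2), (0, 1), (6, 3)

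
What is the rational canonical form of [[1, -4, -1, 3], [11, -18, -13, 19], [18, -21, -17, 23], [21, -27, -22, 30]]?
The invariant factors of A (the non-unit diagonal entries of the Smith normal form of xI - A over ℚ[x]) are x^2 + 2x - 4, x^2 + 2x - 4, each dividing the next. The characteristic polynomial is their product, (x^2 + 2x - 4)^2.

The rational canonical form is the block-diagonal matrix of companion matrices C(f_i):
R = [[0, 4, 0, 0], [1, -2, 0, 0], [0, 0, 0, 4], [0, 0, 1, -2]].

Note the characteristic polynomial does not split into linear factors over ℚ, so A has no Jordan form over ℚ; the rational canonical form exists over any field.

R = [[0, 4, 0, 0], [1, -2, 0, 0], [0, 0, 0, 4], [0, 0, 1, -2]]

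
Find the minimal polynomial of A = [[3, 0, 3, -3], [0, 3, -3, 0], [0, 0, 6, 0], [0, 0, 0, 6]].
m_A(x) = (x - 6)(x - 3)

The characteristic polynomial factors as (x - 6)^2(x - 3)^2. The minimal polynomial is ∏(x - λ)^{k_λ} where k_λ is the size of the largest Jordan block at λ.

For λ = 3: rank(A - 3I) = 2, and the largest Jordan block has size 1 (the smallest k with rank((A - 3I)^k) = rank((A - 3I)^(k+1))).
For λ = 6: rank(A - 6I) = 2, and the largest Jordan block has size 1 (the smallest k with rank((A - 6I)^k) = rank((A - 6I)^(k+1))).

So m_A(x) = (x - 6)(x - 3).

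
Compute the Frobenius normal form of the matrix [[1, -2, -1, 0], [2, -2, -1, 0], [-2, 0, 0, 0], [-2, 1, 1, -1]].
The invariant factors of A (the non-unit diagonal entries of the Smith normal form of xI - A over ℚ[x]) are x + 1, x^2(x + 1), each dividing the next. The characteristic polynomial is their product, x^2(x + 1)^2.

The rational canonical form is the block-diagonal matrix of companion matrices C(f_i):
R = [[-1, 0, 0, 0], [0, 0, 0, 0], [0, 1, 0, 0], [0, 0, 1, -1]].

R = [[-1, 0, 0, 0], [0, 0, 0, 0], [0, 1, 0, 0], [0, 0, 1, -1]]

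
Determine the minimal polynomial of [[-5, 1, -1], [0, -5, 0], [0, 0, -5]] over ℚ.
m_A(x) = (x + 5)^2

The characteristic polynomial factors as (x + 5)^3. The minimal polynomial is ∏(x - λ)^{k_λ} where k_λ is the size of the largest Jordan block at λ.

For λ = -5: rank(A + 5I) = 1, and the largest Jordan block has size 2 (the smallest k with rank((A + 5I)^k) = rank((A + 5I)^(k+1))).

So m_A(x) = (x + 5)^2.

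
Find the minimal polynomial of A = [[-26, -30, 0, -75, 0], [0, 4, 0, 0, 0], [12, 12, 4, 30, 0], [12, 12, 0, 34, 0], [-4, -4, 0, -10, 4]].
m_A(x) = (x - 4)^2

The characteristic polynomial factors as (x - 4)^5. The minimal polynomial is ∏(x - λ)^{k_λ} where k_λ is the size of the largest Jordan block at λ.

For λ = 4: rank(A - 4I) = 1, and the largest Jordan block has size 2 (the smallest k with rank((A - 4I)^k) = rank((A - 4I)^(k+1))).

So m_A(x) = (x - 4)^2.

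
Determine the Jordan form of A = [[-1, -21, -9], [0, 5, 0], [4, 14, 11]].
The characteristic polynomial is det(xI - A) = (x - 5)^3, so the eigenvalues are 5 (algebraic multiplicity 3).

For λ = 5: rank(A - 5I) = 1, rank((A - 5I)^2) = 0. The eigenspace has dimension 3 - 1 = 2, so there are 2 Jordan blocks; the rank sequence gives block sizes [2, 1].

Assembling the blocks gives the Jordan form J above.

J = [[5, 1, 0], [0, 5, 0], [0, 0, 5]]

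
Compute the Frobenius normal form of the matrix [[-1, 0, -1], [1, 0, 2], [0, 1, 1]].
R = [[0, 0, 1], [1, 0, 3], [0, 1, 0]]

The invariant factors of A (the non-unit diagonal entries of the Smith normal form of xI - A over ℚ[x]) are x^3 - 3x - 1, each dividing the next. The characteristic polynomial is their product, x^3 - 3x - 1.

The rational canonical form is the block-diagonal matrix of companion matrices C(f_i):
R = [[0, 0, 1], [1, 0, 3], [0, 1, 0]].

Note the characteristic polynomial does not split into linear factors over ℚ, so A has no Jordan form over ℚ; the rational canonical form exists over any field.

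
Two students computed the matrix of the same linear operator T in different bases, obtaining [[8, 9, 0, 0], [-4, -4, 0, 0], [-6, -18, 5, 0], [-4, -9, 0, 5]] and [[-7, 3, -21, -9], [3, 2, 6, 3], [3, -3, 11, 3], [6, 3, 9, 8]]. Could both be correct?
No.

Both have characteristic polynomial (x - 5)^2(x - 2)^2, but the minimal polynomial of A is (x - 5)(x - 2)^2 while the minimal polynomial of B is (x - 5)(x - 2). The minimal polynomial is a similarity invariant, so A and B are not similar.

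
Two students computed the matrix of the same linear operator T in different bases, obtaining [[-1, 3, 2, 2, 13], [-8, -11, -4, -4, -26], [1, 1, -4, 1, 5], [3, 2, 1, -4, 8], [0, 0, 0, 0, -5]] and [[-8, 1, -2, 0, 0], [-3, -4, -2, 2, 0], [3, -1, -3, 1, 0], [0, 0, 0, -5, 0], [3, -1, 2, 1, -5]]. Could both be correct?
Two matrices over a field are similar if and only if they have the same invariant factors.

Both A and B have characteristic polynomial (x + 5)^5 and minimal polynomial (x + 5)^2. Computing further, both have invariant factors x + 5, (x + 5)^2, (x + 5)^2. Hence A and B are similar.

Yes.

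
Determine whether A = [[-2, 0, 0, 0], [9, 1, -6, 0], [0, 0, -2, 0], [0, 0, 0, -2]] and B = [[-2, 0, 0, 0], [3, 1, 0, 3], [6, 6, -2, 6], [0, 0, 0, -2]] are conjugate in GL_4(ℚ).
Yes.

Two matrices over a field are similar if and only if they have the same invariant factors.

Both A and B have characteristic polynomial (x - 1)(x + 2)^3 and minimal polynomial (x - 1)(x + 2). Computing further, both have invariant factors x + 2, x + 2, (x - 1)(x + 2). Hence A and B are similar.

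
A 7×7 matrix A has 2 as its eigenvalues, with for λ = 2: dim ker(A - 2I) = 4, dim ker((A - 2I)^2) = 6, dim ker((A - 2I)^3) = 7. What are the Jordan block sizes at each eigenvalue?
Jordan blocks: (2, 3), (2, 2), (2, 1), (2, 1)

λ = 2: successive nullity increments [4, 2, 1] count blocks of size ≥ k; block sizes are [3, 2, 1, 1].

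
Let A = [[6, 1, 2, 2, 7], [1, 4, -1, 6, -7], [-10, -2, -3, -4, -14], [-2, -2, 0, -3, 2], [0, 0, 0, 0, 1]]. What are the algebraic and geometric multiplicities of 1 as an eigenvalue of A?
The characteristic polynomial is (x - 1)^5, so the factor x - 1 appears with exponent 5: the algebraic multiplicity is 5.

rank(A - I) = 2, so the eigenspace has dimension 5 - 2 = 3: the geometric multiplicity is 3.

Since 3 < 5, A is not diagonalizable.

algebraic multiplicity 5, geometric multiplicity 3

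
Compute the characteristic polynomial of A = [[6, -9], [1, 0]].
xI - A = [[x - 6, 9], [-1, x]].

Expanding det(xI - A) along the first row:
det(xI - A) = + (x - 6)·det([[x]]) - (9)·det([[-1]]).

Evaluating gives χ_A(x) = x^2 - 6x + 9 = (x - 3)^2.

χ_A(x) = (x - 3)^2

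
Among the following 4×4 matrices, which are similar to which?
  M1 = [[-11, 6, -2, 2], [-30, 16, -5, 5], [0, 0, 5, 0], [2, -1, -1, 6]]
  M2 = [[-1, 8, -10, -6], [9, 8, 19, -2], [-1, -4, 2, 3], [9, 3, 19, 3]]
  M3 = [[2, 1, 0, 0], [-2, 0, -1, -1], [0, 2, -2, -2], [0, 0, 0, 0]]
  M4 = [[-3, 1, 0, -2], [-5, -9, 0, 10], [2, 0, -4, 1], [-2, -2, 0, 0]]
Characteristic polynomials: χ_{M1} = (x - 5)^3(x - 1), χ_{M2} = (x - 5)^3(x + 3), χ_{M3} = x^4, χ_{M4} = (x + 4)^4.

{M1}: invariant factors x - 5, (x - 5)^2(x - 1).

{M2}: invariant factors (x - 5)^3(x + 3).

{M3}: invariant factors x, x^3.

{M4}: invariant factors (x + 4)^2, (x + 4)^2.

Matrices are similar if and only if their invariant-factor lists agree; the partition into similarity classes is {M1}, {M2}, {M3}, {M4}.

4 classes: {M1}, {M2}, {M3}, {M4}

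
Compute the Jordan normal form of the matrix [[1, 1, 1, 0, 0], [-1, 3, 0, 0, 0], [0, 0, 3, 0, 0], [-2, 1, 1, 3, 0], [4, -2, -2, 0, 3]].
The characteristic polynomial is det(xI - A) = (x - 3)^3(x - 2)^2, so the eigenvalues are 2 (algebraic multiplicity 2), 3 (algebraic multiplicity 3).

For λ = 2: rank(A - 2I) = 4, rank((A - 2I)^2) = 3. The eigenspace has dimension 5 - 4 = 1, so there is 1 Jordan block; the rank sequence gives block sizes [2].

For λ = 3: rank(A - 3I) = 2. The eigenspace has dimension 5 - 2 = 3, so there are 3 Jordan blocks; the rank sequence gives block sizes [1, 1, 1].

Assembling the blocks gives the Jordan form J above.

J = [[2, 1, 0, 0, 0], [0, 2, 0, 0, 0], [0, 0, 3, 0, 0], [0, 0, 0, 3, 0], [0, 0, 0, 0, 3]]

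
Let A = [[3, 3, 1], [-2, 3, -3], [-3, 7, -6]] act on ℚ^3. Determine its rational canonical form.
R = [[0, 0, -5], [1, 0, -3], [0, 1, 0]]

The invariant factors of A (the non-unit diagonal entries of the Smith normal form of xI - A over ℚ[x]) are x^3 + 3x + 5, each dividing the next. The characteristic polynomial is their product, x^3 + 3x + 5.

The rational canonical form is the block-diagonal matrix of companion matrices C(f_i):
R = [[0, 0, -5], [1, 0, -3], [0, 1, 0]].

Note the characteristic polynomial does not split into linear factors over ℚ, so A has no Jordan form over ℚ; the rational canonical form exists over any field.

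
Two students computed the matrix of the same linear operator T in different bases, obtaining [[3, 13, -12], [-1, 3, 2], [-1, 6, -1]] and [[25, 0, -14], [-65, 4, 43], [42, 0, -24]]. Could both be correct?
Two matrices over a field are similar if and only if they have the same invariant factors.

Both A and B have characteristic polynomial (x - 4)^2(x + 3) and minimal polynomial (x - 4)^2(x + 3). Computing further, both have invariant factors (x - 4)^2(x + 3). Hence A and B are similar.

Yes.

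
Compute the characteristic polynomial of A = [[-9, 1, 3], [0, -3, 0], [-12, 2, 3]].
xI - A = [[x + 9, -1, -3], [0, x + 3, 0], [12, -2, x - 3]].

Expanding det(xI - A) along the first row:
det(xI - A) = + (x + 9)·det([[x + 3, 0], [-2, x - 3]]) - (-1)·det([[0, 0], [12, x - 3]]) + (-3)·det([[0, x + 3], [12, -2]]).

Evaluating gives χ_A(x) = x^3 + 9x^2 + 27x + 27 = (x + 3)^3.

χ_A(x) = (x + 3)^3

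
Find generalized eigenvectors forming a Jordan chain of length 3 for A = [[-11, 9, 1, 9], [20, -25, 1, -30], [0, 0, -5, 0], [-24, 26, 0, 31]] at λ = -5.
We seek v_1 ∈ ker((A + 5I)^3) \ ker((A + 5I)^2), then set v_{i+1} = (A + 5I) v_i.

One such chain is v_1 = [[0, 0, 1, 0]]^T, v_2 = [[1, 1, 0, 0]]^T, v_3 = [[3, 0, 0, 2]]^T. Check: (A + 5I) v_3 = [[0, 0, 0, 0]]^T = 0.

v_1 = [[0, 0, 1, 0]]^T, v_2 = [[1, 1, 0, 0]]^T, v_3 = [[3, 0, 0, 2]]^T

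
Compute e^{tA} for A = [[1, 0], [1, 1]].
e^{tA} = [[e^{t}, 0], [t*e^{t}, e^{t}]]

A has Jordan form J = [[1, 1], [0, 1]] with A = PJP^{-1}, so e^{tA} = P e^{tJ} P^{-1}.

For a Jordan block J_k(λ), e^{tJ_k(λ)} = e^{λt} · (I + tN + t^2 N^2/2! + ... + t^{k-1} N^{k-1}/(k-1)!) where N is the nilpotent superdiagonal part.

Assembling the blocks and conjugating back gives the entries of e^{tA} as shown above.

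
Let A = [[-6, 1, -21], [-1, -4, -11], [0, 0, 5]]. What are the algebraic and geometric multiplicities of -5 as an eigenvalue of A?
The characteristic polynomial is (x - 5)(x + 5)^2, so the factor x + 5 appears with exponent 2: the algebraic multiplicity is 2.

rank(A + 5I) = 2, so the eigenspace has dimension 3 - 2 = 1: the geometric multiplicity is 1.

Since 1 < 2, A is not diagonalizable.

algebraic multiplicity 2, geometric multiplicity 1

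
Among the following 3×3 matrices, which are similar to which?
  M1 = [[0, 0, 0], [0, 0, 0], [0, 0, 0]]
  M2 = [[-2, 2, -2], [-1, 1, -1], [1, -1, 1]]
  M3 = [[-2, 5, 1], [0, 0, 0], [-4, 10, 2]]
2 classes: {M1}, {M2, M3}

Characteristic polynomials: χ_{M1} = x^3, χ_{M2} = x^3, χ_{M3} = x^3.

{M1}: invariant factors x, x, x.

{M2, M3}: invariant factors x, x^2.

Matrices are similar if and only if their invariant-factor lists agree; the partition into similarity classes is {M1}, {M2, M3}.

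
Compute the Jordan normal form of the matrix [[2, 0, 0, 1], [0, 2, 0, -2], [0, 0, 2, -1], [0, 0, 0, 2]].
J = [[2, 1, 0, 0], [0, 2, 0, 0], [0, 0, 2, 0], [0, 0, 0, 2]]

The characteristic polynomial is det(xI - A) = (x - 2)^4, so the eigenvalues are 2 (algebraic multiplicity 4).

For λ = 2: rank(A - 2I) = 1, rank((A - 2I)^2) = 0. The eigenspace has dimension 4 - 1 = 3, so there are 3 Jordan blocks; the rank sequence gives block sizes [2, 1, 1].

Assembling the blocks gives the Jordan form J above.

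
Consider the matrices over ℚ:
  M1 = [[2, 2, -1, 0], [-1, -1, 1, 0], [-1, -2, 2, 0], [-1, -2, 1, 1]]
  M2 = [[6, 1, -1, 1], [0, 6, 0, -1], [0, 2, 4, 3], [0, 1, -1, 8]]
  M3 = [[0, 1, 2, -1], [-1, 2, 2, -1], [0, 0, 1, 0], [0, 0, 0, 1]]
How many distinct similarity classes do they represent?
2 classes: {M1, M3}, {M2}

Characteristic polynomials: χ_{M1} = (x - 1)^4, χ_{M2} = (x - 6)^4, χ_{M3} = (x - 1)^4.

{M1, M3}: invariant factors x - 1, x - 1, (x - 1)^2.

{M2}: invariant factors x - 6, (x - 6)^3.

Matrices are similar if and only if their invariant-factor lists agree; the partition into similarity classes is {M1, M3}, {M2}.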